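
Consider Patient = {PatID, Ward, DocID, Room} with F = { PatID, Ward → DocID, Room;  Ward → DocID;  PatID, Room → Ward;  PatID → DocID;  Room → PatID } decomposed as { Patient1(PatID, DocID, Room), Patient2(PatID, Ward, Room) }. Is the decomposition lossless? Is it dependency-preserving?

lossless but not dependency-preserving

Lossless test: (PatID, Room)⁺ = {PatID, Ward, DocID, Room}, which contains all of one fragment — lossless.
Dependency preservation: the restricted closure of {Ward} across the fragments never reaches {DocID}, so Ward → DocID cannot be enforced without a join — not preserved.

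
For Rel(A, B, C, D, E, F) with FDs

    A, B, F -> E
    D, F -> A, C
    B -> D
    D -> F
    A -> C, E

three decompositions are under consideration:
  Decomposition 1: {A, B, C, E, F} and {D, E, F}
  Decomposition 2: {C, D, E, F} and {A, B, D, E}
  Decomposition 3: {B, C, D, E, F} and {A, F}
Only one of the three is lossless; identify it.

Decomposition 2

Decomposition 1: common = {E, F}, closure = {E, F} → lossy.
Decomposition 2: common = {D, E}, closure = {A, C, D, E, F} → lossless.
Decomposition 3: common = {F}, closure = {F} → lossy.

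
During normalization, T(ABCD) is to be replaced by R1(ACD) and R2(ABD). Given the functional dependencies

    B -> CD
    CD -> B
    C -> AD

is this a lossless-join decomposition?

Common attributes: R1 ∩ R2 = {AD}.
No dependency enlarges {AD}, so (AD)⁺ = {AD}.
The closure contains neither all of R1 = {ACD} nor all of R2 = {ABD}, so the common attributes are not a superkey of either fragment. The join is lossy.

No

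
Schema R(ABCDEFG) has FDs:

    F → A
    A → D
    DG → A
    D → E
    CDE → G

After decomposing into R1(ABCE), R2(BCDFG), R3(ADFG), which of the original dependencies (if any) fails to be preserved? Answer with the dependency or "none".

D → E

Check D → E: no single fragment contains all of {DE}, and the restricted closure of {D} across the fragments never reaches {E}.
F → A is preserved.
A → D is preserved.
DG → A is preserved.
CDE → G is preserved.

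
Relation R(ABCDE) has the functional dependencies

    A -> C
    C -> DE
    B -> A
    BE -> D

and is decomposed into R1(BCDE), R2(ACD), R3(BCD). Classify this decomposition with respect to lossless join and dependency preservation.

Lossless test (chase): Rows 1 and 2 agree on C; apply C→DE and equate their DE entries. Rows 1 and 3 agree on C; apply C→DE and equate their DE entries. Rows 1 and 3 agree on B; apply B→A and equate their A entries. No row becomes fully distinguished — the join is lossy.
Dependency preservation: the restricted closure of {B} across the fragments never reaches {A}, so B → A cannot be enforced without a join — not preserved.

lossy and not dependency-preserving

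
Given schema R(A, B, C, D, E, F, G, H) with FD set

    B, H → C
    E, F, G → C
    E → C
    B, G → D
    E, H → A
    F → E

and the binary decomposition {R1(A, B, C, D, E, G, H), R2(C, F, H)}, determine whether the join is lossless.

Common attributes: R1 ∩ R2 = {C, H}.
No dependency enlarges {C, H}, so (C, H)⁺ = {C, H}.
The closure contains neither all of R1 = {A, B, C, D, E, G, H} nor all of R2 = {C, F, H}, so the common attributes are not a superkey of either fragment. The join is lossy.

No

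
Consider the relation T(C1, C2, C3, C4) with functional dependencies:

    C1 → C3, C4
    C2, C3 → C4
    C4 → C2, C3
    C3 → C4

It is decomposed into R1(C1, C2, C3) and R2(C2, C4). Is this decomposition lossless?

No

Common attributes: R1 ∩ R2 = {C2}.
No dependency enlarges {C2}, so (C2)⁺ = {C2}.
The closure contains neither all of R1 = {C1, C2, C3} nor all of R2 = {C2, C4}, so the common attributes are not a superkey of either fragment. The join is lossy.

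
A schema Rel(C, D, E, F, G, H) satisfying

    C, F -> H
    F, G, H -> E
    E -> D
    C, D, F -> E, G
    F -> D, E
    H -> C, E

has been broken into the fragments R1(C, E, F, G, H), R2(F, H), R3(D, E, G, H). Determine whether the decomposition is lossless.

Yes

Chase test. Columns are C, D, E, F, G, H; row i has aⱼ where attribute j ∈ Ri, else bᵢⱼ.
Initial tableau (one row per fragment):
  row 1: a1 b12 a3 a4 a5 a6
  row 2: b21 b22 b23 a4 b25 a6
  row 3: b31 a2 a3 b34 a5 a6
Rows 1 and 3 agree on E; apply E→D and equate their D entries.
Rows 1 and 2 agree on F; apply F→D, E and equate their D, E entries.
Rows 1 and 2 agree on H; apply H→C, E and equate their C, E entries.
Rows 1 and 3 agree on H; apply H→C, E and equate their C, E entries.
Rows 1 and 2 agree on C, D, F; apply C, D, F→E, G and equate their E, G entries.
Row 1 is now all distinguished symbols — the join is lossless.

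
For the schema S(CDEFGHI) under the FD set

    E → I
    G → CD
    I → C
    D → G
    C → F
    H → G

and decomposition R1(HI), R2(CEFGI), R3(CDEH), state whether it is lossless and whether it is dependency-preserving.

Lossless test (chase): Rows 2 and 3 agree on E; apply E→I and equate their I entries. Rows 1 and 2 agree on I; apply I→C and equate their C entries. Rows 1 and 2 agree on C; apply C→F and equate their F entries. Rows 1 and 3 agree on C; apply C→F and equate their F entries. Rows 1 and 3 agree on H; apply H→G and equate their G entries. Rows 1 and 3 agree on G; apply G→CD and equate their CD entries. No row becomes fully distinguished — the join is lossy.
Dependency preservation: the restricted closure of {G} across the fragments never reaches {CD}, so G → CD cannot be enforced without a join — not preserved.

lossy and not dependency-preserving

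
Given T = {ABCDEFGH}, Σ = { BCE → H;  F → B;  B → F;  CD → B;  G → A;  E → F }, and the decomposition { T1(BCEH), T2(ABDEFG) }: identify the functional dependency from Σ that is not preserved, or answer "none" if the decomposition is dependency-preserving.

Check CD → B: no single fragment contains all of {BCD}, and the restricted closure of {CD} across the fragments never reaches {B}.
BCE → H is preserved.
F → B is preserved.
B → F is preserved.
G → A is preserved.
E → F is preserved.

CD → B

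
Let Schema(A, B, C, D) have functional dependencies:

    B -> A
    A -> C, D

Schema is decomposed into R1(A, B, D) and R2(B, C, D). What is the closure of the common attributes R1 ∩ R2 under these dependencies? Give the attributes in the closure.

R1 ∩ R2 = {B, D}.
B → A applies, adding A
A → C, D applies, adding C
Closure: {A, B, C, D}.

A, B, C, D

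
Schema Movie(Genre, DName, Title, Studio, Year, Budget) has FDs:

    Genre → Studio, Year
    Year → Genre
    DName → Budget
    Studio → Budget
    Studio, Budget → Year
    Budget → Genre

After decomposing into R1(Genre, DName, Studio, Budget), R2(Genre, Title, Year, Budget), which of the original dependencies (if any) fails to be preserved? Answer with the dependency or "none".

none

Genre → Studio, Year: restricted closure across fragments reaches Studio, Year.
Year → Genre lies within R2.
DName → Budget lies within R1.
Studio → Budget lies within R1.
Studio, Budget → Year: restricted closure across fragments reaches Year.
Budget → Genre lies within R1.
Every dependency is enforceable on the fragments, so the decomposition is dependency-preserving.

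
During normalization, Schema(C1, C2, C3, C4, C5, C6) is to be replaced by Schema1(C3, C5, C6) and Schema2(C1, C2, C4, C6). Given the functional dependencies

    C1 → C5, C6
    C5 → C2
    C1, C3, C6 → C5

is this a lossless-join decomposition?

Common attributes: Schema1 ∩ Schema2 = {C6}.
No dependency enlarges {C6}, so (C6)⁺ = {C6}.
The closure contains neither all of Schema1 = {C3, C5, C6} nor all of Schema2 = {C1, C2, C4, C6}, so the common attributes are not a superkey of either fragment. The join is lossy.

No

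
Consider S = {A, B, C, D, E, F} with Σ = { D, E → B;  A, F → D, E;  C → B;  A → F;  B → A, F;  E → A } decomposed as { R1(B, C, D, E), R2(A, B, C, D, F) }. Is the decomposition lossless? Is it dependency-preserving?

Lossless test: (B, C, D)⁺ = {A, B, C, D, E, F}, which contains all of one fragment — lossless.
Dependency preservation: A, F → D, E; E → A are not contained in any single fragment, but the restricted closure of each left-hand side across the fragments still reaches the right-hand side; the remaining FDs each lie inside some fragment. All dependencies are preserved.

lossless and dependency-preserving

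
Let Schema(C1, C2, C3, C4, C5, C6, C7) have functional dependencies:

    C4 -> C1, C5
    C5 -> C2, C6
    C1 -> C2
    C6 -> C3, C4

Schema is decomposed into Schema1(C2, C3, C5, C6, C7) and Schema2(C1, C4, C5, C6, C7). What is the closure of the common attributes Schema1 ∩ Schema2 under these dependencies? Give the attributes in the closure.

Schema1 ∩ Schema2 = {C5, C6, C7}.
C5 → C2, C6 applies, adding C2
C6 → C3, C4 applies, adding C3, C4
C4 → C1, C5 applies, adding C1
Closure: {C1, C2, C3, C4, C5, C6, C7}.

C1, C2, C3, C4, C5, C6, C7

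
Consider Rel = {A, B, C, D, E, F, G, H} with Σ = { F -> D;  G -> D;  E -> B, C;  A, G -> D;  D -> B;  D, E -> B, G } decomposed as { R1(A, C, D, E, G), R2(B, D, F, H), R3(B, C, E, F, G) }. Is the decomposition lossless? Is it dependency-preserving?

Lossless test (chase): Rows 2 and 3 agree on F; apply F→D and equate their D entries. Rows 1 and 3 agree on E; apply E→B, C and equate their B, C entries. No row becomes fully distinguished — the join is lossy.
Dependency preservation: D, E → B, G is not contained in any single fragment, but the restricted closure of its left-hand side across the fragments still reaches the right-hand side; the remaining FDs each lie inside some fragment. All dependencies are preserved.

lossy but dependency-preserving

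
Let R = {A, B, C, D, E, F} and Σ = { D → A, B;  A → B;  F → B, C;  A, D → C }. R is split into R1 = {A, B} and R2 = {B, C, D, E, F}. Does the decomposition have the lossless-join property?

Common attributes: R1 ∩ R2 = {B}.
No dependency enlarges {B}, so (B)⁺ = {B}.
The closure contains neither all of R1 = {A, B} nor all of R2 = {B, C, D, E, F}, so the common attributes are not a superkey of either fragment. The join is lossy.

No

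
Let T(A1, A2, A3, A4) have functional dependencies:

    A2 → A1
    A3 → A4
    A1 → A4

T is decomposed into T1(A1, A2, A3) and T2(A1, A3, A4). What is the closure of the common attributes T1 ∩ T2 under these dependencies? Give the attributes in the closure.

T1 ∩ T2 = {A1, A3}.
A3 → A4 applies, adding A4
Closure: {A1, A3, A4}.

A1, A3, A4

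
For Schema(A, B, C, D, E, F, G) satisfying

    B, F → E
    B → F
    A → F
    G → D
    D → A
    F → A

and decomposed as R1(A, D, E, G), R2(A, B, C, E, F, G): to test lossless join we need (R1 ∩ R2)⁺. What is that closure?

A, D, E, F, G

R1 ∩ R2 = {A, E, G}.
A → F applies, adding F
G → D applies, adding D
Closure: {A, D, E, F, G}.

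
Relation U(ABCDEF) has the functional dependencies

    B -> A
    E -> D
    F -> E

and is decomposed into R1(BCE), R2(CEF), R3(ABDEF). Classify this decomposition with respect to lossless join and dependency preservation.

lossy but dependency-preserving

Lossless test (chase): Rows 1 and 3 agree on B; apply B→A and equate their A entries. Rows 1 and 2 agree on E; apply E→D and equate their D entries. Rows 1 and 3 agree on E; apply E→D and equate their D entries. No row becomes fully distinguished — the join is lossy.
Dependency preservation: every FD's attributes lie within a single fragment, so each can be enforced locally — preserved.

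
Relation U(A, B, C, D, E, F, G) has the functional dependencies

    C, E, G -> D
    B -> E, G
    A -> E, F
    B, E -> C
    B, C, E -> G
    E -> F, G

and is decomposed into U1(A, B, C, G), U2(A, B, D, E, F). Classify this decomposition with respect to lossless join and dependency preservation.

lossless but not dependency-preserving

Lossless test: (A, B)⁺ = {A, B, C, D, E, F, G}, which contains all of one fragment — lossless.
Dependency preservation: the restricted closure of {C, E, G} across the fragments never reaches {D}, so C, E, G → D cannot be enforced without a join — not preserved.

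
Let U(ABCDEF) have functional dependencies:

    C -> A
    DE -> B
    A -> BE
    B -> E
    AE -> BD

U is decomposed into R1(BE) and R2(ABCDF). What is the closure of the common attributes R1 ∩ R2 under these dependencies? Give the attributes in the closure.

BE

R1 ∩ R2 = {B}.
B → E applies, adding E
Closure: {BE}.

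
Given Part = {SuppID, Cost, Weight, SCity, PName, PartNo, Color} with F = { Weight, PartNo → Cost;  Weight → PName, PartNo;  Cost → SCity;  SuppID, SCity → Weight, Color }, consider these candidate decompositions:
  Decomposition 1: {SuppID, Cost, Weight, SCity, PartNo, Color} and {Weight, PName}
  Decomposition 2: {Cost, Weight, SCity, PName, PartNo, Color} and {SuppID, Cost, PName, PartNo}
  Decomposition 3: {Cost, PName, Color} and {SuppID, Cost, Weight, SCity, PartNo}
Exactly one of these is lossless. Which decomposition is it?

Decomposition 1

Decomposition 1: common = {Weight}, closure = {Cost, Weight, SCity, PName, PartNo} → lossless.
Decomposition 2: common = {Cost, PName, PartNo}, closure = {Cost, SCity, PName, PartNo} → lossy.
Decomposition 3: common = {Cost}, closure = {Cost, SCity} → lossy.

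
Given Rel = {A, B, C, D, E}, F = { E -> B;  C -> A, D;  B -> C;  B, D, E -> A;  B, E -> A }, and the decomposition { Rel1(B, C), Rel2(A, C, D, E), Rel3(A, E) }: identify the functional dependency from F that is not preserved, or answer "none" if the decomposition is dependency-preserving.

Check E → B: no single fragment contains all of {B, E}, and the restricted closure of {E} across the fragments never reaches {B}.
C → A, D is preserved.
B → C is preserved.
B, D, E → A is preserved.
B, E → A is preserved.

E -> B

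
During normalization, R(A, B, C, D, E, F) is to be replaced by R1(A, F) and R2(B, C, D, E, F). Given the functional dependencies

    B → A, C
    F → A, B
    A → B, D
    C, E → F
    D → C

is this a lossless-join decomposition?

Yes

Common attributes: R1 ∩ R2 = {F}.
Closure of {F}: F → A, B applies, adding A, B; A → B, D applies, adding D; D → C applies, adding C. So (F)⁺ = {A, B, C, D, F}.
This closure contains every attribute of R1, so R1 ∩ R2 → R1. The join is lossless.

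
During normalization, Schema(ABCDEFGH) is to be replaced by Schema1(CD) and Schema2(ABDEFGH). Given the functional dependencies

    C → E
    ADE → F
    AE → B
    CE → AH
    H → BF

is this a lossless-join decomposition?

Common attributes: Schema1 ∩ Schema2 = {D}.
No dependency enlarges {D}, so (D)⁺ = {D}.
The closure contains neither all of Schema1 = {CD} nor all of Schema2 = {ABDEFGH}, so the common attributes are not a superkey of either fragment. The join is lossy.

No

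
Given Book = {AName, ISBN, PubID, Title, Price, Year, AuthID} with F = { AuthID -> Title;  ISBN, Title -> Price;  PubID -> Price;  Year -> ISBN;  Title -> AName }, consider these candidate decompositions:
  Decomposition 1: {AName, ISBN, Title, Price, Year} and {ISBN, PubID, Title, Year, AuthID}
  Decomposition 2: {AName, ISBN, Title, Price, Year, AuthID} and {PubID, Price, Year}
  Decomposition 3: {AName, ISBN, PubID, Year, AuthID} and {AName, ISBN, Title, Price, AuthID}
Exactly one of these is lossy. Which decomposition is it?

Decomposition 1: common = {ISBN, Title, Year}, closure = {AName, ISBN, Title, Price, Year} → lossless.
Decomposition 2: common = {Price, Year}, closure = {ISBN, Price, Year} → lossy.
Decomposition 3: common = {AName, ISBN, AuthID}, closure = {AName, ISBN, Title, Price, AuthID} → lossless.

Decomposition 2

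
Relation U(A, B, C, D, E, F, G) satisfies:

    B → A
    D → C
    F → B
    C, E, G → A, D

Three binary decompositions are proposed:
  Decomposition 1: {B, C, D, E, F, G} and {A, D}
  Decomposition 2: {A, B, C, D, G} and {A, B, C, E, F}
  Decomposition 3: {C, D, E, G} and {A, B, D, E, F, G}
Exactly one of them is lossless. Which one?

Decomposition 1: common = {D}, closure = {C, D} → lossy.
Decomposition 2: common = {A, B, C}, closure = {A, B, C} → lossy.
Decomposition 3: common = {D, E, G}, closure = {A, C, D, E, G} → lossless.

Decomposition 3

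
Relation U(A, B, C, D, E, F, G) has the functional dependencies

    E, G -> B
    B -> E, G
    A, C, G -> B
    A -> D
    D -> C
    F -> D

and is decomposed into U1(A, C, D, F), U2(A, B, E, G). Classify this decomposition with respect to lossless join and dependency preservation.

lossy but dependency-preserving

Lossless test: (A)⁺ = {A, C, D}, which is a superkey of neither fragment — lossy.
Dependency preservation: A, C, G → B is not contained in any single fragment, but the restricted closure of its left-hand side across the fragments still reaches the right-hand side; the remaining FDs each lie inside some fragment. All dependencies are preserved.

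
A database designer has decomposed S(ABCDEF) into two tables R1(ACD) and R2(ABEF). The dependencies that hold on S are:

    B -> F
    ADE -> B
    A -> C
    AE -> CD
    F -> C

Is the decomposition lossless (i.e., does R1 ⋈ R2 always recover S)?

Common attributes: R1 ∩ R2 = {A}.
Closure of {A}: A → C applies, adding C. So (A)⁺ = {AC}.
The closure contains neither all of R1 = {ACD} nor all of R2 = {ABEF}, so the common attributes are not a superkey of either fragment. The join is lossy.

No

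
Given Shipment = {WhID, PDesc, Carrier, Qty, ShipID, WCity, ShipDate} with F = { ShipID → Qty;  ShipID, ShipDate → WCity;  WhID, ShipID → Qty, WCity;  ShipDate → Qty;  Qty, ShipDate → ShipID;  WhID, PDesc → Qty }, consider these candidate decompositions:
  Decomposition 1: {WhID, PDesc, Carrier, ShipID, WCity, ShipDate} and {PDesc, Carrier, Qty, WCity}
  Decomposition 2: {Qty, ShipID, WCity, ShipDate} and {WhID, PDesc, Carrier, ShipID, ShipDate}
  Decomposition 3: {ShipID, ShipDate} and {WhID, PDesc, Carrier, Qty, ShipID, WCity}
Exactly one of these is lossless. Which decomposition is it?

Decomposition 2

Decomposition 1: common = {PDesc, Carrier, WCity}, closure = {PDesc, Carrier, WCity} → lossy.
Decomposition 2: common = {ShipID, ShipDate}, closure = {Qty, ShipID, WCity, ShipDate} → lossless.
Decomposition 3: common = {ShipID}, closure = {Qty, ShipID} → lossy.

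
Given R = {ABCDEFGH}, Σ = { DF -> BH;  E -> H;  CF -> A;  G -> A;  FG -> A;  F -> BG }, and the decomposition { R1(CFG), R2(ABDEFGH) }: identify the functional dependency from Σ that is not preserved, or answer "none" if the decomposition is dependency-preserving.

DF → BH lies within R2.
E → H lies within R2.
CF → A: restricted closure across fragments reaches A.
G → A lies within R2.
FG → A lies within R2.
F → BG lies within R2.
Every dependency is enforceable on the fragments, so the decomposition is dependency-preserving.

none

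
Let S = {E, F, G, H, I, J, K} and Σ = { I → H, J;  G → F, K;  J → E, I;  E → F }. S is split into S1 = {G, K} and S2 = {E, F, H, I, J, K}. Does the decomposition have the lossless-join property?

Common attributes: S1 ∩ S2 = {K}.
No dependency enlarges {K}, so (K)⁺ = {K}.
The closure contains neither all of S1 = {G, K} nor all of S2 = {E, F, H, I, J, K}, so the common attributes are not a superkey of either fragment. The join is lossy.

No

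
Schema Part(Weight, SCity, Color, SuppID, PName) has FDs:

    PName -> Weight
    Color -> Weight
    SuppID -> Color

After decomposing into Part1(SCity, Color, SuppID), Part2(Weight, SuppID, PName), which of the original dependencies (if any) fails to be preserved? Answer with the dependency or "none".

Color -> Weight

Check Color → Weight: no single fragment contains all of {Weight, Color}, and the restricted closure of {Color} across the fragments never reaches {Weight}.
PName → Weight is preserved.
SuppID → Color is preserved.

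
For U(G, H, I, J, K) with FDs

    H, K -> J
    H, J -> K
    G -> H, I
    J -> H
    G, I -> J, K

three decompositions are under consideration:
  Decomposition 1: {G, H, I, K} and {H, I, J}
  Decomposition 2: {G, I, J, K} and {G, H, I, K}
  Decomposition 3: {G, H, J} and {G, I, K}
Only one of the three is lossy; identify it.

Decomposition 1

Decomposition 1: common = {H, I}, closure = {H, I} → lossy.
Decomposition 2: common = {G, I, K}, closure = {G, H, I, J, K} → lossless.
Decomposition 3: common = {G}, closure = {G, H, I, J, K} → lossless.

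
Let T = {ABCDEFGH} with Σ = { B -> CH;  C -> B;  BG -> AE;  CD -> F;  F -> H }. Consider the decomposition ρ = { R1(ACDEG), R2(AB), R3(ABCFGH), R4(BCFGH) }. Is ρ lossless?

Chase test. Columns are ABCDEFGH; row i has aⱼ where attribute j ∈ Ri, else bᵢⱼ.
Initial tableau (one row per fragment):
  row 1: a1 b12 a3 a4 a5 b16 a7 b18
  row 2: a1 a2 b23 b24 b25 b26 b27 b28
  row 3: a1 a2 a3 b34 b35 a6 a7 a8
  row 4: b41 a2 a3 b44 b45 a6 a7 a8
Rows 2 and 3 agree on B; apply B→CH and equate their CH entries.
Rows 1 and 2 agree on C; apply C→B and equate their B entries.
Rows 1 and 3 agree on BG; apply BG→AE and equate their AE entries.
Rows 1 and 4 agree on BG; apply BG→AE and equate their AE entries.
Rows 1 and 2 agree on B; apply B→CH and equate their CH entries.
No row becomes fully distinguished — the join is lossy.

No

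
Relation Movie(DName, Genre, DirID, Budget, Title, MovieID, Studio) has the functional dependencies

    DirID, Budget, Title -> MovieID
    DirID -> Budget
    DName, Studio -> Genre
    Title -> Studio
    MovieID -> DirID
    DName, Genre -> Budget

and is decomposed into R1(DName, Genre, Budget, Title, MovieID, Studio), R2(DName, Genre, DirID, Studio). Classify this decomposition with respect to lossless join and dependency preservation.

Lossless test: (DName, Genre, Studio)⁺ = {DName, Genre, Budget, Studio}, which is a superkey of neither fragment — lossy.
Dependency preservation: the restricted closure of {DirID, Budget, Title} across the fragments never reaches {MovieID}, so DirID, Budget, Title → MovieID cannot be enforced without a join — not preserved.

lossy and not dependency-preserving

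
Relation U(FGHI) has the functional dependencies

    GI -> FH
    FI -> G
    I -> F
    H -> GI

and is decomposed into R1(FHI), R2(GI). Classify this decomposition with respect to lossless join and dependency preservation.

lossless and dependency-preserving

Lossless test: (I)⁺ = {FGHI}, which contains all of one fragment — lossless.
Dependency preservation: GI → FH; FI → G; H → GI are not contained in any single fragment, but the restricted closure of each left-hand side across the fragments still reaches the right-hand side; the remaining FDs each lie inside some fragment. All dependencies are preserved.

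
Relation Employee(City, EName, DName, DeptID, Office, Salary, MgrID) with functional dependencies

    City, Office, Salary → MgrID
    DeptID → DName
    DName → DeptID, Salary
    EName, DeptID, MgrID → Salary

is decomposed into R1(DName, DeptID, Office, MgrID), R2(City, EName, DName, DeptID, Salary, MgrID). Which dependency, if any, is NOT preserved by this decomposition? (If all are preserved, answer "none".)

Check City, Office, Salary → MgrID: no single fragment contains all of {City, Office, Salary, MgrID}, and the restricted closure of {City, Office, Salary} across the fragments never reaches {MgrID}.
DeptID → DName is preserved.
DName → DeptID, Salary is preserved.
EName, DeptID, MgrID → Salary is preserved.

City, Office, Salary → MgrID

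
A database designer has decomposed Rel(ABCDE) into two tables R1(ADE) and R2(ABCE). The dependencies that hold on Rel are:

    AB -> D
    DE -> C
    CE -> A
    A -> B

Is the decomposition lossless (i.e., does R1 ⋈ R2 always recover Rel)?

Common attributes: R1 ∩ R2 = {AE}.
Closure of {AE}: A → B applies, adding B; AB → D applies, adding D; DE → C applies, adding C. So (AE)⁺ = {ABCDE}.
This closure contains every attribute of R1, so R1 ∩ R2 → R1. The join is lossless.

Yes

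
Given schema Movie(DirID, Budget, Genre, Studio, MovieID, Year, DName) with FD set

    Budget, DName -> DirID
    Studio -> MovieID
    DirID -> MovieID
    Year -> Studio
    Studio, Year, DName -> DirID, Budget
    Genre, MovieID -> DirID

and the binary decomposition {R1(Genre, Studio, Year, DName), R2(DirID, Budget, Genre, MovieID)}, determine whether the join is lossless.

No

Common attributes: R1 ∩ R2 = {Genre}.
No dependency enlarges {Genre}, so (Genre)⁺ = {Genre}.
The closure contains neither all of R1 = {Genre, Studio, Year, DName} nor all of R2 = {DirID, Budget, Genre, MovieID}, so the common attributes are not a superkey of either fragment. The join is lossy.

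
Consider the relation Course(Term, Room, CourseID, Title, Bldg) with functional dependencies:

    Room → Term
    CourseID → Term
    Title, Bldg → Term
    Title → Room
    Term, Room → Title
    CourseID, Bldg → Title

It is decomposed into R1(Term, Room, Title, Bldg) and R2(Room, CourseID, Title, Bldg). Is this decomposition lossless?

Common attributes: R1 ∩ R2 = {Room, Title, Bldg}.
Closure of {Room, Title, Bldg}: Room → Term applies, adding Term. So (Room, Title, Bldg)⁺ = {Term, Room, Title, Bldg}.
This closure contains every attribute of R1, so R1 ∩ R2 → R1. The join is lossless.

Yes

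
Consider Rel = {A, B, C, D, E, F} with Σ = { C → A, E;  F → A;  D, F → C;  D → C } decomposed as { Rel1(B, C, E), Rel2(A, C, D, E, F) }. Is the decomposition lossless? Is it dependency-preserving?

lossy but dependency-preserving

Lossless test: (C, E)⁺ = {A, C, E}, which is a superkey of neither fragment — lossy.
Dependency preservation: every FD's attributes lie within a single fragment, so each can be enforced locally — preserved.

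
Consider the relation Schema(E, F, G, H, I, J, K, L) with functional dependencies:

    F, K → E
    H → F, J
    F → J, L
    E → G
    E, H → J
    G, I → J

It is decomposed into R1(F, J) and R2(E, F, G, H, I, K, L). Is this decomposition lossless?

Common attributes: R1 ∩ R2 = {F}.
Closure of {F}: F → J, L applies, adding J, L. So (F)⁺ = {F, J, L}.
This closure contains every attribute of R1, so R1 ∩ R2 → R1. The join is lossless.

Yes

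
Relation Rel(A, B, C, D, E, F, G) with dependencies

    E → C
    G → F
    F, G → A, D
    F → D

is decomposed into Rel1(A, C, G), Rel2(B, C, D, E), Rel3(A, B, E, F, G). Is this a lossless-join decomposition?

No

Chase test. Columns are A, B, C, D, E, F, G; row i has aⱼ where attribute j ∈ Reli, else bᵢⱼ.
Initial tableau (one row per fragment):
  row 1: a1 b12 a3 b14 b15 b16 a7
  row 2: b21 a2 a3 a4 a5 b26 b27
  row 3: a1 a2 b33 b34 a5 a6 a7
Rows 2 and 3 agree on E; apply E→C and equate their C entries.
Rows 1 and 3 agree on G; apply G→F and equate their F entries.
Rows 1 and 3 agree on F, G; apply F, G→A, D and equate their A, D entries.
No row becomes fully distinguished — the join is lossy.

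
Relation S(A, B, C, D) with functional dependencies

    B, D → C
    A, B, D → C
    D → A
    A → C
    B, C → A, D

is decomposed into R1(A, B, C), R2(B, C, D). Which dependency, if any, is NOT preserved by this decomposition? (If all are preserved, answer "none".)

D → A

Check D → A: no single fragment contains all of {A, D}, and the restricted closure of {D} across the fragments never reaches {A}.
B, D → C is preserved.
A, B, D → C is preserved.
A → C is preserved.
B, C → A, D is preserved.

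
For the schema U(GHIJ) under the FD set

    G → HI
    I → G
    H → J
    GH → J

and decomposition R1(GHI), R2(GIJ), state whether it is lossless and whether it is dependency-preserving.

Lossless test: (GI)⁺ = {GHIJ}, which contains all of one fragment — lossless.
Dependency preservation: the restricted closure of {H} across the fragments never reaches {J}, so H → J cannot be enforced without a join — not preserved.

lossless but not dependency-preserving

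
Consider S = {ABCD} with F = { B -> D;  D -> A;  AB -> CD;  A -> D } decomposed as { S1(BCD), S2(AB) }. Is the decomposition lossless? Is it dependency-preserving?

Lossless test: (B)⁺ = {ABCD}, which contains all of one fragment — lossless.
Dependency preservation: the restricted closure of {D} across the fragments never reaches {A}, so D → A cannot be enforced without a join — not preserved.

lossless but not dependency-preserving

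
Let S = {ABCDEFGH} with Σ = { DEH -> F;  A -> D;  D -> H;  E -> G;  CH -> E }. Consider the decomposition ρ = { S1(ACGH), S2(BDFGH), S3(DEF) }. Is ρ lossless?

Chase test. Columns are ABCDEFGH; row i has aⱼ where attribute j ∈ Si, else bᵢⱼ.
Initial tableau (one row per fragment):
  row 1: a1 b12 a3 b14 b15 b16 a7 a8
  row 2: b21 a2 b23 a4 b25 a6 a7 a8
  row 3: b31 b32 b33 a4 a5 a6 b37 b38
Rows 2 and 3 agree on D; apply D→H and equate their H entries.
No row becomes fully distinguished — the join is lossy.

No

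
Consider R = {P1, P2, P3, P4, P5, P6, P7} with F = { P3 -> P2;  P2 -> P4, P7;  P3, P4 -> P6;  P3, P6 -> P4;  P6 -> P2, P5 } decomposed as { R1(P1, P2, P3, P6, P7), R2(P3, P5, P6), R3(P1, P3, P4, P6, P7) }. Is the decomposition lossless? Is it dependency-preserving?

Lossless test (chase): Rows 1 and 2 agree on P3; apply P3→P2 and equate their P2 entries. Rows 1 and 3 agree on P3; apply P3→P2 and equate their P2 entries. Rows 1 and 2 agree on P2; apply P2→P4, P7 and equate their P4, P7 entries. Rows 1 and 3 agree on P2; apply P2→P4, P7 and equate their P4, P7 entries. Rows 1 and 2 agree on P6; apply P6→P2, P5 and equate their P2, P5 entries. Rows 1 and 3 agree on P6; apply P6→P2, P5 and equate their P2, P5 entries. Row 1 is now all distinguished symbols — the join is lossless.
Dependency preservation: the restricted closure of {P2} across the fragments never reaches {P4, P7}, so P2 → P4, P7 cannot be enforced without a join — not preserved.

lossless but not dependency-preserving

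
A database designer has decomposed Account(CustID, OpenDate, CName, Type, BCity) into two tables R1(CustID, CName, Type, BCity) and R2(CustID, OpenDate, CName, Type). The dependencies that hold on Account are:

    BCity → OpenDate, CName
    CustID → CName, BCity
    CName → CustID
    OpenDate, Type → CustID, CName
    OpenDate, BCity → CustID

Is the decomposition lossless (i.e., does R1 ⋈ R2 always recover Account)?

Yes

Common attributes: R1 ∩ R2 = {CustID, CName, Type}.
Closure of {CustID, CName, Type}: CustID → CName, BCity applies, adding BCity; BCity → OpenDate, CName applies, adding OpenDate. So (CustID, CName, Type)⁺ = {CustID, OpenDate, CName, Type, BCity}.
This closure contains every attribute of R1, so R1 ∩ R2 → R1. The join is lossless.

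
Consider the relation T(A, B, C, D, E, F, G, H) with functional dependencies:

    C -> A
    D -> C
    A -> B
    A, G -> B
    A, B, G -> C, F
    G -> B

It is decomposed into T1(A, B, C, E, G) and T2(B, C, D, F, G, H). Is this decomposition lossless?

Common attributes: T1 ∩ T2 = {B, C, G}.
Closure of {B, C, G}: C → A applies, adding A; A, B, G → C, F applies, adding F. So (B, C, G)⁺ = {A, B, C, F, G}.
The closure contains neither all of T1 = {A, B, C, E, G} nor all of T2 = {B, C, D, F, G, H}, so the common attributes are not a superkey of either fragment. The join is lossy.

No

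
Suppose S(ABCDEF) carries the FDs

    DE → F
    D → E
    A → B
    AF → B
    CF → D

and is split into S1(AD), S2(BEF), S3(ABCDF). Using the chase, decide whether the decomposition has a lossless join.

No

Chase test. Columns are ABCDEF; row i has aⱼ where attribute j ∈ Si, else bᵢⱼ.
Initial tableau (one row per fragment):
  row 1: a1 b12 b13 a4 b15 b16
  row 2: b21 a2 b23 b24 a5 a6
  row 3: a1 a2 a3 a4 b35 a6
Rows 1 and 3 agree on D; apply D→E and equate their E entries.
Rows 1 and 3 agree on A; apply A→B and equate their B entries.
Rows 1 and 3 agree on DE; apply DE→F and equate their F entries.
No row becomes fully distinguished — the join is lossy.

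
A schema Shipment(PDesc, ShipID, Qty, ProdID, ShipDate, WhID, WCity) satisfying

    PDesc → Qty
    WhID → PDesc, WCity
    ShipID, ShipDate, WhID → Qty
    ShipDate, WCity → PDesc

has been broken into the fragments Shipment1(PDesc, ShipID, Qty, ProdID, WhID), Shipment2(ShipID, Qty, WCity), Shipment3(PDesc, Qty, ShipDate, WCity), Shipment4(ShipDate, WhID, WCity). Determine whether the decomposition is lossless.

No

Chase test. Columns are PDesc, ShipID, Qty, ProdID, ShipDate, WhID, WCity; row i has aⱼ where attribute j ∈ Shipmenti, else bᵢⱼ.
Initial tableau (one row per fragment):
  row 1: a1 a2 a3 a4 b15 a6 b17
  row 2: b21 a2 a3 b24 b25 b26 a7
  row 3: a1 b32 a3 b34 a5 b36 a7
  row 4: b41 b42 b43 b44 a5 a6 a7
Rows 1 and 4 agree on WhID; apply WhID→PDesc, WCity and equate their PDesc, WCity entries.
Rows 1 and 4 agree on PDesc; apply PDesc→Qty and equate their Qty entries.
No row becomes fully distinguished — the join is lossy.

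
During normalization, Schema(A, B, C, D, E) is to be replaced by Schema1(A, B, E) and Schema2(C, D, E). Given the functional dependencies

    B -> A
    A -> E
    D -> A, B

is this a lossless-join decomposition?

Common attributes: Schema1 ∩ Schema2 = {E}.
No dependency enlarges {E}, so (E)⁺ = {E}.
The closure contains neither all of Schema1 = {A, B, E} nor all of Schema2 = {C, D, E}, so the common attributes are not a superkey of either fragment. The join is lossy.

No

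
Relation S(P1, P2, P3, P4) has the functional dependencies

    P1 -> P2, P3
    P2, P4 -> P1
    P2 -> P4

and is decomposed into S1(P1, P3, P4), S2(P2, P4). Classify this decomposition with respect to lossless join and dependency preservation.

lossy and not dependency-preserving

Lossless test: (P4)⁺ = {P4}, which is a superkey of neither fragment — lossy.
Dependency preservation: the restricted closure of {P1} across the fragments never reaches {P2, P3}, so P1 → P2, P3 cannot be enforced without a join — not preserved.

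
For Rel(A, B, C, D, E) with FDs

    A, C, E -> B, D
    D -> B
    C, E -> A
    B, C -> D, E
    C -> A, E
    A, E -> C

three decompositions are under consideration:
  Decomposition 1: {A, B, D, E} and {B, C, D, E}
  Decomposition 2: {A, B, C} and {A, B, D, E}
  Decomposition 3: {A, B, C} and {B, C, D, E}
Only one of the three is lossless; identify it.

Decomposition 1: common = {B, D, E}, closure = {B, D, E} → lossy.
Decomposition 2: common = {A, B}, closure = {A, B} → lossy.
Decomposition 3: common = {B, C}, closure = {A, B, C, D, E} → lossless.

Decomposition 3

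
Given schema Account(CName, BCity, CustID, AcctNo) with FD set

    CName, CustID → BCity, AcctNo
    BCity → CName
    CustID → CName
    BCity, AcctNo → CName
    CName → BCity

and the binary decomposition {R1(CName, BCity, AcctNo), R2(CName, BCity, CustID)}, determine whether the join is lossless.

Common attributes: R1 ∩ R2 = {CName, BCity}.
No dependency enlarges {CName, BCity}, so (CName, BCity)⁺ = {CName, BCity}.
The closure contains neither all of R1 = {CName, BCity, AcctNo} nor all of R2 = {CName, BCity, CustID}, so the common attributes are not a superkey of either fragment. The join is lossy.

No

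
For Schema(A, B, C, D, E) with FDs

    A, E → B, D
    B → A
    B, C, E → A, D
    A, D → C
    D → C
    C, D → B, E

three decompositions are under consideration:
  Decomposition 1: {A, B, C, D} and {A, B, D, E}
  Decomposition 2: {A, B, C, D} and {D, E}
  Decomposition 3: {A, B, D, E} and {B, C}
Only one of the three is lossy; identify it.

Decomposition 1: common = {A, B, D}, closure = {A, B, C, D, E} → lossless.
Decomposition 2: common = {D}, closure = {A, B, C, D, E} → lossless.
Decomposition 3: common = {B}, closure = {A, B} → lossy.

Decomposition 3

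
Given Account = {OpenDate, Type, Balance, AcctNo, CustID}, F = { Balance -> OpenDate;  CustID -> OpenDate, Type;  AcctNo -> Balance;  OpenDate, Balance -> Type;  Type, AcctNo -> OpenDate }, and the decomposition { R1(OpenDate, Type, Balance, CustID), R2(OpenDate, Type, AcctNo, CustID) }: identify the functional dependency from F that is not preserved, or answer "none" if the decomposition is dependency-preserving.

Check AcctNo → Balance: no single fragment contains all of {Balance, AcctNo}, and the restricted closure of {AcctNo} across the fragments never reaches {Balance}.
Balance → OpenDate is preserved.
CustID → OpenDate, Type is preserved.
OpenDate, Balance → Type is preserved.
Type, AcctNo → OpenDate is preserved.

AcctNo -> Balance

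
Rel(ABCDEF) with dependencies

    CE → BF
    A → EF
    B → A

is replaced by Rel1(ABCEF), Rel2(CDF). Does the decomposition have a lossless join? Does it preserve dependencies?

Lossless test: (CF)⁺ = {CF}, which is a superkey of neither fragment — lossy.
Dependency preservation: every FD's attributes lie within a single fragment, so each can be enforced locally — preserved.

lossy but dependency-preserving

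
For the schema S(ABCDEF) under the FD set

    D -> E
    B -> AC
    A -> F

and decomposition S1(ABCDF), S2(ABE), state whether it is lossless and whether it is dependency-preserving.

lossy and not dependency-preserving

Lossless test: (AB)⁺ = {ABCF}, which is a superkey of neither fragment — lossy.
Dependency preservation: the restricted closure of {D} across the fragments never reaches {E}, so D → E cannot be enforced without a join — not preserved.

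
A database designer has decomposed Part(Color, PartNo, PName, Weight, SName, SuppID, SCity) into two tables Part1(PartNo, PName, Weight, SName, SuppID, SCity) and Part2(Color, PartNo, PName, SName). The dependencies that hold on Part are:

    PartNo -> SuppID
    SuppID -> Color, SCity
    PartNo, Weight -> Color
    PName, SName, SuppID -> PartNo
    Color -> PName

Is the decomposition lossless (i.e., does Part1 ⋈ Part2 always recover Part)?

Common attributes: Part1 ∩ Part2 = {PartNo, PName, SName}.
Closure of {PartNo, PName, SName}: PartNo → SuppID applies, adding SuppID; SuppID → Color, SCity applies, adding Color, SCity. So (PartNo, PName, SName)⁺ = {Color, PartNo, PName, SName, SuppID, SCity}.
This closure contains every attribute of Part2, so Part1 ∩ Part2 → Part2. The join is lossless.

Yes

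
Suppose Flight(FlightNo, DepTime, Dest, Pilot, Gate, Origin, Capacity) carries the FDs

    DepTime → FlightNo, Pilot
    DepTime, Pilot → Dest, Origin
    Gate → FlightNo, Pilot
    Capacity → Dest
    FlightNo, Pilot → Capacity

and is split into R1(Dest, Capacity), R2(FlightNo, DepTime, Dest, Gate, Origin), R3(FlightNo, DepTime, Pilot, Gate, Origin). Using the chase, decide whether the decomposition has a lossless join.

Chase test. Columns are FlightNo, DepTime, Dest, Pilot, Gate, Origin, Capacity; row i has aⱼ where attribute j ∈ Ri, else bᵢⱼ.
Initial tableau (one row per fragment):
  row 1: b11 b12 a3 b14 b15 b16 a7
  row 2: a1 a2 a3 b24 a5 a6 b27
  row 3: a1 a2 b33 a4 a5 a6 b37
Rows 2 and 3 agree on DepTime; apply DepTime→FlightNo, Pilot and equate their FlightNo, Pilot entries.
Rows 2 and 3 agree on DepTime, Pilot; apply DepTime, Pilot→Dest, Origin and equate their Dest, Origin entries.
Rows 2 and 3 agree on FlightNo, Pilot; apply FlightNo, Pilot→Capacity and equate their Capacity entries.
No row becomes fully distinguished — the join is lossy.

No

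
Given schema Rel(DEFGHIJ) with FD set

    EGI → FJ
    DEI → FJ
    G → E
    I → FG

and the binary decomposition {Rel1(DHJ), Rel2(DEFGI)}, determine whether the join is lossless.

No

Common attributes: Rel1 ∩ Rel2 = {D}.
No dependency enlarges {D}, so (D)⁺ = {D}.
The closure contains neither all of Rel1 = {DHJ} nor all of Rel2 = {DEFGI}, so the common attributes are not a superkey of either fragment. The join is lossy.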